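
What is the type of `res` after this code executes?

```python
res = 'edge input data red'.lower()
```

str.lower() returns str

str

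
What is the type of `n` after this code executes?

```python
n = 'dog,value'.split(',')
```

str.split() returns list

list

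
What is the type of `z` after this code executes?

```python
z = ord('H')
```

ord() returns int (Unicode code point)

int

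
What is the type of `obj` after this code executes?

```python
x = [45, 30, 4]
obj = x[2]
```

Indexing a list of ints returns int (x[2] = 4)

int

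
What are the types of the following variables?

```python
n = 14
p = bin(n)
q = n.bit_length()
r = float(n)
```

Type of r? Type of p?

float() returns float; bin() returns str

float, str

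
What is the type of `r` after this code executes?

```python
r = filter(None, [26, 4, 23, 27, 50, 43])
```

filter() returns a filter iterator object

filter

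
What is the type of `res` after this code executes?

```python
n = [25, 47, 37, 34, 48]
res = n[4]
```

Indexing a list of ints returns int (n[4] = 48)

int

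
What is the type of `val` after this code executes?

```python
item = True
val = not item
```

'not' always returns bool

bool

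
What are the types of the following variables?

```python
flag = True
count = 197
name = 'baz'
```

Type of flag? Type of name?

flag is bool; name is str

bool, str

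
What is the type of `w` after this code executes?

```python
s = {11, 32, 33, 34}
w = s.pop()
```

Popping from a set of ints returns int

int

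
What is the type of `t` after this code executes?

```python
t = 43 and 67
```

'and' returns the last value when all truthy (67, which is int)

int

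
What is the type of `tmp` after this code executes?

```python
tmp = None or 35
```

'or' with None returns the other value (35, int)

int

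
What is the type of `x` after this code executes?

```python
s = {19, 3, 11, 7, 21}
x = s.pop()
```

Popping from a set of ints returns int

int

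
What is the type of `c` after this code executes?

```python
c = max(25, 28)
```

max() of ints returns int

int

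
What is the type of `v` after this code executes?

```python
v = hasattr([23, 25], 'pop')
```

hasattr() returns bool

bool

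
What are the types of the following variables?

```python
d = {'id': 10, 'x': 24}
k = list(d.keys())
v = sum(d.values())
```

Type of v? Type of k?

sum of int values returns int; list(...) returns list

int, list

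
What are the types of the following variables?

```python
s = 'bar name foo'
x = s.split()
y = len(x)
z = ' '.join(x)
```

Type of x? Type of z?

str.split() returns list; str.join() returns str

list, str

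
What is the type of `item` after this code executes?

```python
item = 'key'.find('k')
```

str.find() returns int (index, or -1)

int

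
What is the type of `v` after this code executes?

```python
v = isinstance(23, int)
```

isinstance() returns bool

bool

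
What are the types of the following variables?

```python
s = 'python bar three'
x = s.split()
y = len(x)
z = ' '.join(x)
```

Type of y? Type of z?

len() returns int; str.join() returns str

int, str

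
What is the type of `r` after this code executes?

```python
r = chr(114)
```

chr() returns str (single character)

str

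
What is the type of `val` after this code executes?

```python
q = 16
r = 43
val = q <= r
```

Comparison operators return bool

bool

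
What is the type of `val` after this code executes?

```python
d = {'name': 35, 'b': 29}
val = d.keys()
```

.keys() returns a dict_keys view object

dict_keys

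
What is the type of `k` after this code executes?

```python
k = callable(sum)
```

callable() returns bool

bool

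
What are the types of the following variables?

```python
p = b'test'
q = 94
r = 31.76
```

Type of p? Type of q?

p is bytes; q is int

bytes, int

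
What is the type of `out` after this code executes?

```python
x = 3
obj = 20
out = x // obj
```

int // int returns int (3 // 20 = 0)

int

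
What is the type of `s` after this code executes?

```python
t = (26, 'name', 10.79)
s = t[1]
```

Index 1 of tuple is 'name' which is str

str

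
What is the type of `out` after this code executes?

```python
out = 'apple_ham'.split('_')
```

str.split() returns list

list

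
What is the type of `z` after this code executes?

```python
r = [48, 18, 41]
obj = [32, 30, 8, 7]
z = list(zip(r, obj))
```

list(zip(...)) returns a list of tuples

list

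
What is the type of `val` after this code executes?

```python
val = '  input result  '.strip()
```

str.strip() returns str

str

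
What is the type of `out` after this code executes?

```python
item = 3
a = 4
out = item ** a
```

int ** positive int returns int (3 ** 4 = 81)

int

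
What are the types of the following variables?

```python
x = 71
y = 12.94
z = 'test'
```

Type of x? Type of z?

x is int; z is str

int, str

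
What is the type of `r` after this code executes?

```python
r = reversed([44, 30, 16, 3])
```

reversed() on a list returns a list_reverseiterator

list_reverseiterator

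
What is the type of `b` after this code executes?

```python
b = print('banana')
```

print() returns None

NoneType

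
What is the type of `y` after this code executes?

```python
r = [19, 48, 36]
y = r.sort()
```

list.sort() returns None (sorts in place)

NoneType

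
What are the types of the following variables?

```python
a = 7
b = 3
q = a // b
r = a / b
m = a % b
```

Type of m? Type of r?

int % int returns int; int / int returns float

int, float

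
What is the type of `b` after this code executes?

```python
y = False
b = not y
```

'not' always returns bool

bool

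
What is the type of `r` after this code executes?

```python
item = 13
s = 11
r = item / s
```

int / int always returns float in Python 3 (13 / 11 = 1.18182)

float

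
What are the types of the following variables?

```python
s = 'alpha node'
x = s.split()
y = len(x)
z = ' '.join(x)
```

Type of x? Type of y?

str.split() returns list; len() returns int

list, int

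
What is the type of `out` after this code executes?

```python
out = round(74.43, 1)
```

round() with ndigits arg returns float

float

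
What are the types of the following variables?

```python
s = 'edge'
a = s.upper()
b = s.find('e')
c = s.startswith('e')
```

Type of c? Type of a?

str.startswith() returns bool; str.upper() returns str

bool, str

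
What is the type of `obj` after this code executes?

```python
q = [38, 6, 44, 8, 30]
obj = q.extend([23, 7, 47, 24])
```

list.extend() returns None

NoneType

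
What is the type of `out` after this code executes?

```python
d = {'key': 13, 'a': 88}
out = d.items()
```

dict.items() returns a dict_items view

dict_items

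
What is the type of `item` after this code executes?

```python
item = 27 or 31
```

'or' returns the first truthy value (27, which is int)

int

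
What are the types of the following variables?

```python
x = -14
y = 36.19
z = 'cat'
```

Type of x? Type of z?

x is int; z is str

int, str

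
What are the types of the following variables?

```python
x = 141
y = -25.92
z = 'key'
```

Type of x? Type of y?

x is int; y is float

int, float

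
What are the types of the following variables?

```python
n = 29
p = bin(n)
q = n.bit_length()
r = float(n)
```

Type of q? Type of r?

int.bit_length() returns int; float() returns float

int, float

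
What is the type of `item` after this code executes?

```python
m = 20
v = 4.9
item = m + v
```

int + float returns float (20 + 4.9 = 24.9)

float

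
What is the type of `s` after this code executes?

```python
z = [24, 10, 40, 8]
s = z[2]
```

Indexing a list of ints returns int (z[2] = 40)

int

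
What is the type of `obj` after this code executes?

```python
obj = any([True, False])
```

any() returns bool

bool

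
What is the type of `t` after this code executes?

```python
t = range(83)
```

range() returns a range object

range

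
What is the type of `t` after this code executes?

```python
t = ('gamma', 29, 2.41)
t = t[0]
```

Index 0 of tuple is 'gamma' which is str

str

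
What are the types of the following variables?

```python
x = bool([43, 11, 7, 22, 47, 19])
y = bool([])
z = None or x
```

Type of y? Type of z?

bool() returns bool; None or <bool> returns the bool

bool, bool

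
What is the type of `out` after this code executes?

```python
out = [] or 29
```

'or' returns first truthy value (29, which is int)

int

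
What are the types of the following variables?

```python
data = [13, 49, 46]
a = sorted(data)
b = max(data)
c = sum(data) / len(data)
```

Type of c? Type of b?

int / int returns float; max of ints returns int

float, int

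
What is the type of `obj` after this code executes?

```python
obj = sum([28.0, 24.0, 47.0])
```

sum() of floats returns float

float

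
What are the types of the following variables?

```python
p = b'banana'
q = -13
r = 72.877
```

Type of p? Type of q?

p is bytes; q is int

bytes, int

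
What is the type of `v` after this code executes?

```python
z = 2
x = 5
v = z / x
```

int / int always returns float in Python 3 (2 / 5 = 0.4)

float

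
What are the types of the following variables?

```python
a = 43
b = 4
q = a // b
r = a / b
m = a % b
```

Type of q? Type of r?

int // int returns int; int / int returns float

int, float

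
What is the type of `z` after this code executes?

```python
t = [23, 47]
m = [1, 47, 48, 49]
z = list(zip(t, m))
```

list(zip(...)) returns a list of tuples

list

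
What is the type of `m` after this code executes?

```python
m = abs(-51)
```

abs() of int returns int

int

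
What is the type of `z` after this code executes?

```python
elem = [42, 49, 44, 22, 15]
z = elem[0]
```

Indexing a list of ints returns int (elem[0] = 42)

int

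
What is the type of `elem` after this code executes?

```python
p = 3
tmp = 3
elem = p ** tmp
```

int ** positive int returns int (3 ** 3 = 27)

int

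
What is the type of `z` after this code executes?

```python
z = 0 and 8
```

'and' returns the first falsy value (0, which is int)

int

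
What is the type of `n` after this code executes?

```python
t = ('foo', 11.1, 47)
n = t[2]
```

Index 2 of tuple is 47 which is int

int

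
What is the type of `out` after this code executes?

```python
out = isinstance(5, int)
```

isinstance() returns bool

bool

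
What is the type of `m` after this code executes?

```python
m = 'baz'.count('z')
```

str.count() returns int

int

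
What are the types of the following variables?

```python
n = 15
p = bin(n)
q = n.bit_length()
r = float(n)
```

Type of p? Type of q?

bin() returns str; int.bit_length() returns int

str, int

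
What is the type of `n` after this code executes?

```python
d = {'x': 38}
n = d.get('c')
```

dict.get() returns None when key 'c' is not found and no default given

NoneType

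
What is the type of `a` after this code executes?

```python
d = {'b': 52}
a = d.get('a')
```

dict.get() returns None when key 'a' is not found and no default given

NoneType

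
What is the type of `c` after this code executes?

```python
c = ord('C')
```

ord() returns int (Unicode code point)

int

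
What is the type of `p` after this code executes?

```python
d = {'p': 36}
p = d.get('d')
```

dict.get() returns None when key 'd' is not found and no default given

NoneType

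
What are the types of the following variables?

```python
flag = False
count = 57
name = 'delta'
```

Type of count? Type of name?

count is int; name is str

int, str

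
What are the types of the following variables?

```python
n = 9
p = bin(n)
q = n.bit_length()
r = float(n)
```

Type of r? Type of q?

float() returns float; int.bit_length() returns int

float, int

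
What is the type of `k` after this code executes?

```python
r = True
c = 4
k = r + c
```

bool + int returns int (True is 1, so 1 + 4 = 5)

int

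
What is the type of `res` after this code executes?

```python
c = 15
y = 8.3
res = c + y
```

int + float returns float (15 + 8.3 = 23.3)

float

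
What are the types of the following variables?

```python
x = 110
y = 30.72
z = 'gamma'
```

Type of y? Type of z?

y is float; z is str

float, str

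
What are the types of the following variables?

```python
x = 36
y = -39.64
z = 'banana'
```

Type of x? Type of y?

x is int; y is float

int, float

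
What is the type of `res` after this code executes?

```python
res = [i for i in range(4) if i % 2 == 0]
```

A list comprehension [...] produces a list

list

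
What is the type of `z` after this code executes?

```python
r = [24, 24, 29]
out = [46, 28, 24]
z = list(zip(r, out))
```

list(zip(...)) returns a list of tuples

list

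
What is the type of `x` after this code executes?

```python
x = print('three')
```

print() returns None

NoneType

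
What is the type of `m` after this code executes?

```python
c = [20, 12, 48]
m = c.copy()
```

list.copy() returns list

list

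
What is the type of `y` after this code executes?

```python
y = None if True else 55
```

Ternary: condition is True, if branch (None) taken → NoneType

NoneType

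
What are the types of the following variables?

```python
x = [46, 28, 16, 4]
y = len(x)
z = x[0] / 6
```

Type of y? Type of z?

len() returns int; int / int returns float

int, float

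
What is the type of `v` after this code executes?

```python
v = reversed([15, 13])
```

reversed() on a list returns a list_reverseiterator

list_reverseiterator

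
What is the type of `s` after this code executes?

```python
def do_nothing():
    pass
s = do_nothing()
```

A function with no return statement returns None

NoneType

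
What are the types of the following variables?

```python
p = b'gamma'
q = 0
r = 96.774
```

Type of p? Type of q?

p is bytes; q is int

bytes, int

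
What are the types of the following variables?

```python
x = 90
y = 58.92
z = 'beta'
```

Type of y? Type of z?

y is float; z is str

float, str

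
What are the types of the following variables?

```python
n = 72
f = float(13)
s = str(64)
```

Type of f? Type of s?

f is float; s is str

float, str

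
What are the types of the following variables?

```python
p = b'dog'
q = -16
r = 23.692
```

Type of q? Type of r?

q is int; r is float

int, float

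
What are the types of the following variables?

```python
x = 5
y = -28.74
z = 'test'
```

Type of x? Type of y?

x is int; y is float

int, float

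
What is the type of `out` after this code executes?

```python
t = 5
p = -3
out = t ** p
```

int ** negative int returns float

float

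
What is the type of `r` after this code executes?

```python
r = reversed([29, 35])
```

reversed() on a list returns a list_reverseiterator

list_reverseiterator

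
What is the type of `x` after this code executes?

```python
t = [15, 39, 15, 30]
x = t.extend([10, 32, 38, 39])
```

list.extend() returns None

NoneType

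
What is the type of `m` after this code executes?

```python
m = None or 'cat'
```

'or' with None returns the other value ('cat', str)

str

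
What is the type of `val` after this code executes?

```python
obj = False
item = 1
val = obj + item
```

bool + int returns int (False is 0, so 0 + 1 = 1)

int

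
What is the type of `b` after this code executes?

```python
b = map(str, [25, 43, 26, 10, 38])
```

map() returns a map iterator object

map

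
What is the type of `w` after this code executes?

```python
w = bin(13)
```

bin() returns str representation

str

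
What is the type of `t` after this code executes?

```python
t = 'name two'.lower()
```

str.lower() returns str

str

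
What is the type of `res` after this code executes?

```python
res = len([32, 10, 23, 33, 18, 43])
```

len() always returns int

int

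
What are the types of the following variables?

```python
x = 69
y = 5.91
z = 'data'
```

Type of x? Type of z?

x is int; z is str

int, str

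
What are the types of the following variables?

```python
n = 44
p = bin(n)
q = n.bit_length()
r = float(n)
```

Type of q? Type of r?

int.bit_length() returns int; float() returns float

int, float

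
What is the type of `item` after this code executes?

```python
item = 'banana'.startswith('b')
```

str.startswith() returns bool

bool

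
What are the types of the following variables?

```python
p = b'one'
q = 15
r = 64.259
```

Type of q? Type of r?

q is int; r is float

int, float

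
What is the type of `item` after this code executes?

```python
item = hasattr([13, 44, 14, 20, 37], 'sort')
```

hasattr() returns bool

bool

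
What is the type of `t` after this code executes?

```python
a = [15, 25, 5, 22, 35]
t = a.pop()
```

list.pop() returns the popped element (int here)

int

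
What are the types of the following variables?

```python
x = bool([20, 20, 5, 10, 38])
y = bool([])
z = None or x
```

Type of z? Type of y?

None or <bool> returns the bool; bool() returns bool

bool, bool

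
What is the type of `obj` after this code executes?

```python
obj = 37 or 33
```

'or' returns the first truthy value (37, which is int)

int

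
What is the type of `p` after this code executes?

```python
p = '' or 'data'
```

'or' returns first truthy value ('data', which is str)

str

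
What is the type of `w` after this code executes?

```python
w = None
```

None has type NoneType

NoneType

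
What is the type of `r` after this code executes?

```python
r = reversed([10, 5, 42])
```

reversed() on a list returns a list_reverseiterator

list_reverseiterator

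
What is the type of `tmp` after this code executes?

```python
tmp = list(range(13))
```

list(range(...)) returns list

list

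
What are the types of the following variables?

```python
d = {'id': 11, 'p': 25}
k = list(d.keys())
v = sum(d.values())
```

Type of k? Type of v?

list(...) returns list; sum of int values returns int

list, int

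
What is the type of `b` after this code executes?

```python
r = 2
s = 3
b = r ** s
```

int ** positive int returns int (2 ** 3 = 8)

int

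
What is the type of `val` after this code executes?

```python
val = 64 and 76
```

'and' returns the last value when all truthy (76, which is int)

int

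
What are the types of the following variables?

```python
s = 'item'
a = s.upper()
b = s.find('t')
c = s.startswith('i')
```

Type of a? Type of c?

str.upper() returns str; str.startswith() returns bool

str, bool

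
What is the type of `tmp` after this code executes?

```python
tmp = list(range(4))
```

list(range(...)) returns list

list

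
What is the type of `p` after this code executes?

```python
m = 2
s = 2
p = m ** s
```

int ** positive int returns int (2 ** 2 = 4)

int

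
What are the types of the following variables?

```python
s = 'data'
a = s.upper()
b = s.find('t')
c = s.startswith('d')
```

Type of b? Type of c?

str.find() returns int; str.startswith() returns bool

int, bool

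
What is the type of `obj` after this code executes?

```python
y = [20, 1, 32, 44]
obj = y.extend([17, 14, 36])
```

list.extend() returns None

NoneType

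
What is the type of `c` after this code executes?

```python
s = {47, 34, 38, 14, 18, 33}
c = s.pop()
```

Popping from a set of ints returns int

int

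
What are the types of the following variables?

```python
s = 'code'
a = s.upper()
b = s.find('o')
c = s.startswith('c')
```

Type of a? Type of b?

str.upper() returns str; str.find() returns int

str, int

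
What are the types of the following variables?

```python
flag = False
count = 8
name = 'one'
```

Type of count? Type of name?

count is int; name is str

int, str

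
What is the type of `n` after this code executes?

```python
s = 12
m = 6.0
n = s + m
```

int + float returns float (12 + 6.0 = 18.0)

float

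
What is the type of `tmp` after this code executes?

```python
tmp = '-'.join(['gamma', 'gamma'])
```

str.join() returns str

str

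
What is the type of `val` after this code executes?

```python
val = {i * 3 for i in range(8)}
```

A set comprehension {expr for x in iterable} produces a set

set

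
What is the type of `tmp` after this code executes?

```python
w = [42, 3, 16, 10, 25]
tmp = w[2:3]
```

Slicing a list always returns a list

list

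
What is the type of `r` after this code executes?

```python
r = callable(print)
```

callable() returns bool

bool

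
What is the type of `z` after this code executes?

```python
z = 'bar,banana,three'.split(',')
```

str.split() returns list

list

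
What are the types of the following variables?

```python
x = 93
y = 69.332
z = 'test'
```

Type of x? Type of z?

x is int; z is str

int, str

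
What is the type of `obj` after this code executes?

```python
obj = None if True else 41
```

Ternary: condition is True, if branch (None) taken → NoneType

NoneType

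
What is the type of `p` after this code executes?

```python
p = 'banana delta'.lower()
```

str.lower() returns str

str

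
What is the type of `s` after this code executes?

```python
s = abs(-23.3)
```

abs() of float returns float

float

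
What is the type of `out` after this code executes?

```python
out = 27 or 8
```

'or' returns the first truthy value (27, which is int)

int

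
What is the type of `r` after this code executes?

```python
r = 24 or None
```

'or' returns first truthy value (24, int)

int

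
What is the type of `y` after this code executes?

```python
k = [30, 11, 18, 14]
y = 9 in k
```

'in' operator returns bool

bool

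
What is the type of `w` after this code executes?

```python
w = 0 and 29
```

'and' returns the first falsy value (0, which is int)

int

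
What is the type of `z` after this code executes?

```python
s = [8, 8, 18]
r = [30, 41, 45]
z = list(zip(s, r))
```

list(zip(...)) returns a list of tuples

list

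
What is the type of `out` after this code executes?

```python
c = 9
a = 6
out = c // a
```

int // int returns int (9 // 6 = 1)

int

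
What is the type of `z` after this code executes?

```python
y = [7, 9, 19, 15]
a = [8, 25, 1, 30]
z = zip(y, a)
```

zip() returns a zip iterator object

zip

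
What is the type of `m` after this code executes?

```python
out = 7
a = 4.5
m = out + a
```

int + float returns float (7 + 4.5 = 11.5)

float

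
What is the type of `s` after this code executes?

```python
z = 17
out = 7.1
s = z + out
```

int + float returns float (17 + 7.1 = 24.1)

float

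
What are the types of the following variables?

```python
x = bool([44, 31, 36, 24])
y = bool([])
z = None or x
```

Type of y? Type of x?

bool() returns bool; bool() returns bool

bool, bool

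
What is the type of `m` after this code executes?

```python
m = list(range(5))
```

list(range(...)) returns list

list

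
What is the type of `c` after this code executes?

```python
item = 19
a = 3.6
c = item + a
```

int + float returns float (19 + 3.6 = 22.6)

float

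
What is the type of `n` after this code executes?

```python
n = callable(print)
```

callable() returns bool

bool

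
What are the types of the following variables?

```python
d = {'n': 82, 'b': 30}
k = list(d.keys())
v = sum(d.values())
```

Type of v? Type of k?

sum of int values returns int; list(...) returns list

int, list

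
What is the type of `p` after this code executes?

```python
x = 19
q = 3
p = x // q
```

int // int returns int (19 // 3 = 6)

int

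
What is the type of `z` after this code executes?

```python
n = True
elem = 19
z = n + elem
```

bool + int returns int (True is 1, so 1 + 19 = 20)

int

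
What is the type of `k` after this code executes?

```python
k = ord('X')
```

ord() returns int (Unicode code point)

int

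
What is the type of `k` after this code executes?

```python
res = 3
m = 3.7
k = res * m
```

int * float returns float (3 * 3.7 = 11.1)

float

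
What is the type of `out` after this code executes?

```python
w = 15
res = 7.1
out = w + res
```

int + float returns float (15 + 7.1 = 22.1)

float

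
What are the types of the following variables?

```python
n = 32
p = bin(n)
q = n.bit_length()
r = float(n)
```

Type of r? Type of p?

float() returns float; bin() returns str

float, str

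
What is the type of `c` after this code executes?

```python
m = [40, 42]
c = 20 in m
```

'in' operator returns bool

bool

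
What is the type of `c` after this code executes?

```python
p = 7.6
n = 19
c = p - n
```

float - int returns float (7.6 - 19 = -11.4)

float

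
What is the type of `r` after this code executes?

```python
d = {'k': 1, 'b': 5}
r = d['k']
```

Accessing dict[str, int] with key 'k' returns int value 1

int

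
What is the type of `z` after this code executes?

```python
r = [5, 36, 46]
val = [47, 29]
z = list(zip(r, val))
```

list(zip(...)) returns a list of tuples

list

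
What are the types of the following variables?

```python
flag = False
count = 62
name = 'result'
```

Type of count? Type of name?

count is int; name is str

int, str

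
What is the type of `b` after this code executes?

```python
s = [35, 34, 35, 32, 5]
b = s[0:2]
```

Slicing a list always returns a list

list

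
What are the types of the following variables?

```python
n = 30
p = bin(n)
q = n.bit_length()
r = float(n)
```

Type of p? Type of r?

bin() returns str; float() returns float

str, float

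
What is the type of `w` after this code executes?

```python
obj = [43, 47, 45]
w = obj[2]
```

Indexing a list of ints returns int (obj[2] = 45)

int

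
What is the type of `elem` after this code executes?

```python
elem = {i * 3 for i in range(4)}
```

A set comprehension {expr for x in iterable} produces a set

set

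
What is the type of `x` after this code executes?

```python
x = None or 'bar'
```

'or' with None returns the other value ('bar', str)

str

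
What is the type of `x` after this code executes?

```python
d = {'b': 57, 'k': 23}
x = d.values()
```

.values() returns a dict_values view object

dict_values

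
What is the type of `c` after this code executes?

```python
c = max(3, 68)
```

max() of ints returns int

int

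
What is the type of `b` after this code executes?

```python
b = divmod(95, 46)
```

divmod() returns a tuple (quotient, remainder)

tuple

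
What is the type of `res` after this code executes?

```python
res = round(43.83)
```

round() with no ndigits arg returns int

int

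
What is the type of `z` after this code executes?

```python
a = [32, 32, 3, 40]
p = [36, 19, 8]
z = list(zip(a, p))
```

list(zip(...)) returns a list of tuples

list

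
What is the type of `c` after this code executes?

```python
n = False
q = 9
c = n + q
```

bool + int returns int (False is 0, so 0 + 9 = 9)

int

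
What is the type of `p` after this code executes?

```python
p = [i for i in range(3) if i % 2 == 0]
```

A list comprehension [...] produces a list

list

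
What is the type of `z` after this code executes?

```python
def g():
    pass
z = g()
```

A function with no return statement returns None

NoneType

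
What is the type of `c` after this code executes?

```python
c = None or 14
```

'or' with None returns the other value (14, int)

int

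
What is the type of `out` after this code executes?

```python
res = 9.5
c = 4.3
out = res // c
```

float // float returns float (floor division preserves float type)

float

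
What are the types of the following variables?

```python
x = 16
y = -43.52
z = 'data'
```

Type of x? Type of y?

x is int; y is float

int, float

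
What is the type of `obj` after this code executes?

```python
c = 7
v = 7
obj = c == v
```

Equality comparison returns bool

bool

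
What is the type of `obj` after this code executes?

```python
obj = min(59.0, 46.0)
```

min() of floats returns float

float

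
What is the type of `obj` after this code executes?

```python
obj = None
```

None has type NoneType

NoneType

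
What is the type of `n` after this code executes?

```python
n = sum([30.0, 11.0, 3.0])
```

sum() of floats returns float

float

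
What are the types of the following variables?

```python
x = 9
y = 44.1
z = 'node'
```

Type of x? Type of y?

x is int; y is float

int, float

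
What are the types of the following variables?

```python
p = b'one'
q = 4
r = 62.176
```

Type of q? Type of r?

q is int; r is float

int, float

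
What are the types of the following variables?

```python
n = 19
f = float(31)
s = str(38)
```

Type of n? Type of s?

n is int; s is str

int, str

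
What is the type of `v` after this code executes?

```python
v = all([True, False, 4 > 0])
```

all() returns bool

bool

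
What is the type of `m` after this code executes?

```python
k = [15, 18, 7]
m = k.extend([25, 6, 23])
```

list.extend() returns None

NoneType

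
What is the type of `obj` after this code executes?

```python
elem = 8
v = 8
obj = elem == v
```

Equality comparison returns bool

bool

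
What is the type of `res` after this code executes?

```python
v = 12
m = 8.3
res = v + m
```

int + float returns float (12 + 8.3 = 20.3)

float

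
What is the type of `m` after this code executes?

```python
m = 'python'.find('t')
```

str.find() returns int (index, or -1)

int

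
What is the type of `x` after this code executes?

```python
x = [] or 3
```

'or' returns first truthy value (3, which is int)

int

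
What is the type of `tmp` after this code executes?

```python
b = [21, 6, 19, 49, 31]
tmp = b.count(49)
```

list.count() returns int

int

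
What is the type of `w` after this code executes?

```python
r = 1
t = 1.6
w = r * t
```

int * float returns float (1 * 1.6 = 1.6)

float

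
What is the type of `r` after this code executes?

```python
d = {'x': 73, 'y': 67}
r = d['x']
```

Accessing dict[str, int] with key 'x' returns int value 73

int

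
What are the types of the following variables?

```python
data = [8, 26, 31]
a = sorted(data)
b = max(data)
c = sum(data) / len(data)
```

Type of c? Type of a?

int / int returns float; sorted() returns list

float, list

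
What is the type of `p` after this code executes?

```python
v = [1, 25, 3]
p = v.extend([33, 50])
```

list.extend() returns None

NoneType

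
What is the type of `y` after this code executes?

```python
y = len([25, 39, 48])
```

len() always returns int

int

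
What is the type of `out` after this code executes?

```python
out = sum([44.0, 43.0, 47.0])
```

sum() of floats returns float

float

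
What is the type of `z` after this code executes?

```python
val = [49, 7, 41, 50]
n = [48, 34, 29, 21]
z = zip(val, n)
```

zip() returns a zip iterator object

zip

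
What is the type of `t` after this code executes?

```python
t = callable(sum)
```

callable() returns bool

bool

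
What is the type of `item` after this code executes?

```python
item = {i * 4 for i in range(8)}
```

A set comprehension {expr for x in iterable} produces a set

set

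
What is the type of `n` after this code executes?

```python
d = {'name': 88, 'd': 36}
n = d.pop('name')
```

dict.pop() returns the value (int)

int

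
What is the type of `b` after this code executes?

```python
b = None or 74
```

'or' with None returns the other value (74, int)

int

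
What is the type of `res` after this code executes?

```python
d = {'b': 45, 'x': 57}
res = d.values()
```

.values() returns a dict_values view object

dict_values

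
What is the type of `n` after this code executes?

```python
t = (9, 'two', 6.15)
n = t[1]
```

Index 1 of tuple is 'two' which is str

str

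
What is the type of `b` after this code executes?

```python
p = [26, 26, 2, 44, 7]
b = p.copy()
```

list.copy() returns list

list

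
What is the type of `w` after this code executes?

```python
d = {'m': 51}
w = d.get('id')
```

dict.get() returns None when key 'id' is not found and no default given

NoneType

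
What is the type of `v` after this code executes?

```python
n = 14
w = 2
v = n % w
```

int % int returns int (14 % 2 = 0)

int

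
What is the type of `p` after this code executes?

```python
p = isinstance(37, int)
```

isinstance() returns bool

bool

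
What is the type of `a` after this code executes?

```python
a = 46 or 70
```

'or' returns the first truthy value (46, which is int)

int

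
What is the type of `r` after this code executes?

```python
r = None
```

None has type NoneType

NoneType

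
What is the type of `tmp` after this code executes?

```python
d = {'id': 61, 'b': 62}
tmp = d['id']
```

Accessing dict[str, int] with key 'id' returns int value 61

int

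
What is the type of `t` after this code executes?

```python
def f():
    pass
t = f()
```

A function with no return statement returns None

NoneType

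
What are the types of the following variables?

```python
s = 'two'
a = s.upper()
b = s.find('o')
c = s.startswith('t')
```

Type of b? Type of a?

str.find() returns int; str.upper() returns str

int, str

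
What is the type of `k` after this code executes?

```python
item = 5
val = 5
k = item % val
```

int % int returns int (5 % 5 = 0)

int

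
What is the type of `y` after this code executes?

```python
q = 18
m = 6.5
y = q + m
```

int + float returns float (18 + 6.5 = 24.5)

float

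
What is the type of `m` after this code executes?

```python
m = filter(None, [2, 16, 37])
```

filter() returns a filter iterator object

filter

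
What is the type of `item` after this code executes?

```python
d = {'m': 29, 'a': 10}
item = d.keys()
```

.keys() returns a dict_keys view object

dict_keys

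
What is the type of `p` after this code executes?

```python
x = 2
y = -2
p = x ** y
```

int ** negative int returns float

float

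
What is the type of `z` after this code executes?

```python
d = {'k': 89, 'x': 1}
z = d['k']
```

Accessing dict[str, int] with key 'k' returns int value 89

int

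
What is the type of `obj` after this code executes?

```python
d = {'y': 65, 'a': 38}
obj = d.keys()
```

.keys() returns a dict_keys view object

dict_keys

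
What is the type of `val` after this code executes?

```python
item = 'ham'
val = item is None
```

'is' comparison returns bool

bool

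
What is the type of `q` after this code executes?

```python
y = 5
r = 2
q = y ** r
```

int ** positive int returns int (5 ** 2 = 25)

int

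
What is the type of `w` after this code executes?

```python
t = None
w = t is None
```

'is' comparison returns bool

bool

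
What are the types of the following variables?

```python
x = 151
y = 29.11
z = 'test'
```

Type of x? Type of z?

x is int; z is str

int, str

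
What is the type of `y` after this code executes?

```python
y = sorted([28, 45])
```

sorted() always returns list

list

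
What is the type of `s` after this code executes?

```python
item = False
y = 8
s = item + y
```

bool + int returns int (False is 0, so 0 + 8 = 8)

int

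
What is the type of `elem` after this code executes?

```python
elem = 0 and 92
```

'and' returns the first falsy value (0, which is int)

int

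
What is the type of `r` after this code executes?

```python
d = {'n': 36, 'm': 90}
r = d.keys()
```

.keys() returns a dict_keys view object

dict_keys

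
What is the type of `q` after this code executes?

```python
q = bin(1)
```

bin() returns str representation

str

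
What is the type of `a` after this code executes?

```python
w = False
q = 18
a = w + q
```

bool + int returns int (False is 0, so 0 + 18 = 18)

int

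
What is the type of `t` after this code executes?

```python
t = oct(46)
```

oct() returns str representation

str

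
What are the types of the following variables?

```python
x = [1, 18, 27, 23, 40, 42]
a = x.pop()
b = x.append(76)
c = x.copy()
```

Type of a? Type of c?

list.pop() returns the element (int); list.copy() returns list

int, list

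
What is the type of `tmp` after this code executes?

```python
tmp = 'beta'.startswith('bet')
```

str.startswith() returns bool

bool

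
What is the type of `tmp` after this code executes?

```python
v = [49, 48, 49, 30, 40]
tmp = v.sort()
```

list.sort() returns None (sorts in place)

NoneType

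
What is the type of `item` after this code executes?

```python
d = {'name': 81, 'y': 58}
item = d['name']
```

Accessing dict[str, int] with key 'name' returns int value 81

int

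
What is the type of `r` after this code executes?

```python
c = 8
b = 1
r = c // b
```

int // int returns int (8 // 1 = 8)

int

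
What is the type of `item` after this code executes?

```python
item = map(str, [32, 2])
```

map() returns a map iterator object

map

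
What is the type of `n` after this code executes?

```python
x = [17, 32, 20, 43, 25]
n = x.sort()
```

list.sort() returns None (sorts in place)

NoneType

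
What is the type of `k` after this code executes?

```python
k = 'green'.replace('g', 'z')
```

str.replace() returns str

str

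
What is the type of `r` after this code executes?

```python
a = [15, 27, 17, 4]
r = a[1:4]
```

Slicing a list always returns a list

list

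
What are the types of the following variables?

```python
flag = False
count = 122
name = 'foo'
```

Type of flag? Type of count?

flag is bool; count is int

bool, int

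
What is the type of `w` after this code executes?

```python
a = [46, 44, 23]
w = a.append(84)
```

list.append() returns None (mutates in place)

NoneType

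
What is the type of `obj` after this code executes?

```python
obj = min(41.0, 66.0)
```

min() of floats returns float

float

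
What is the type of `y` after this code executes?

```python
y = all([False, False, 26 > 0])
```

all() returns bool

bool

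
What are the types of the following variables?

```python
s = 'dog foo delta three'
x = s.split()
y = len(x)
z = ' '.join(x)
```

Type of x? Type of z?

str.split() returns list; str.join() returns str

list, str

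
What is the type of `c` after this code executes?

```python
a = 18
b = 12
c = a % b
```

int % int returns int (18 % 12 = 6)

int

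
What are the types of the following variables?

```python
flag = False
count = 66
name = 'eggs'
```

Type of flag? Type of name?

flag is bool; name is str

bool, str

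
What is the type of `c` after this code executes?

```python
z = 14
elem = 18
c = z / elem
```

int / int always returns float in Python 3 (14 / 18 = 0.777778)

float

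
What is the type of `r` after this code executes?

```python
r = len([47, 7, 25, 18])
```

len() always returns int

int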